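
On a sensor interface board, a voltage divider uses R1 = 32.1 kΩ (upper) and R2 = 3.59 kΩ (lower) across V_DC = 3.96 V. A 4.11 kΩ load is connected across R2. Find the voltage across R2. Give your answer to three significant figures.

V_out ≈ 0.223 V

First combine the lower leg with the load: R2 ‖ R_L = 1.916 kΩ.
Voltage divider with the loaded lower leg: V_out = 3.96 × 1.916/(32.1 + 1.916) = 3.96 × 0.05633 = 0.2231 V.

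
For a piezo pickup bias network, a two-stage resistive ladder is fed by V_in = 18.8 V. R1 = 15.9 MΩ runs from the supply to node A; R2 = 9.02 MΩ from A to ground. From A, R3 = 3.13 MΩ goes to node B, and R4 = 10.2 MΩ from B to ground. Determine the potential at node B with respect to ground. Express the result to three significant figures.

V_B ≈ 3.64 V

The second stage (R3 + R4 = 13.33 MΩ) loads node A in parallel with R2.
R2 ‖ (R3+R4) = 5.380 MΩ.
V_A = 18.8 × 5.380/(15.9 + 5.380) = 4.753 V.
Then the unloaded second divider: V_B = V_A × R4/(R3+R4) = 4.753 × 0.7652 = 3.637 V.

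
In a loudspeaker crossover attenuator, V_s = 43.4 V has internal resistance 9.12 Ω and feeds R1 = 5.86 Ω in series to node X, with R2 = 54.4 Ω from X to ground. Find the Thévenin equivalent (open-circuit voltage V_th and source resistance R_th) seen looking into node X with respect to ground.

V_th ≈ 34.0 V, R_th ≈ 11.7 Ω

R1' = 9.12 + 5.86 = 14.98 Ω (source resistance + R1).
With X open, the divider is unloaded: V_th = 43.4 × 54.4/69.38 = 34.03 V.
With V_s suppressed (replaced by a short), R_th = R1' ‖ R2 = (14.98 × 54.4)/(14.98 + 54.4) = 11.75 Ω.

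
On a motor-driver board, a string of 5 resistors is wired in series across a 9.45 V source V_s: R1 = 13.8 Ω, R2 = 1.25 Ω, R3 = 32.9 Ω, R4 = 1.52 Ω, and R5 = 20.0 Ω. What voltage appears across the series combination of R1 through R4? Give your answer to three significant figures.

V ≈ 6.73 V

ΣR = 13.8 + 1.25 + 32.9 + 1.52 + 20.0 = 69.47 Ω.
R_{R1..R4} = 13.8 + 1.25 + 32.9 + 1.52 = 49.47 Ω.
Voltage divider: V = V_s · (49.47 / 69.47) = 9.45 × 0.7121 = 6.729 V.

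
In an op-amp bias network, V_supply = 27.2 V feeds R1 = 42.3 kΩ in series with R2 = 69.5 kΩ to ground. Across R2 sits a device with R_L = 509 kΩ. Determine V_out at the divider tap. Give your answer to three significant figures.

V_out ≈ 16.1 V

The load sits in parallel with R2, giving an effective lower resistance R2' = R2·R_L/(R2+R_L) = 61.15 kΩ.
Voltage divider with the loaded lower leg: V_out = 27.2 × 61.15/(42.3 + 61.15) = 27.2 × 0.5911 = 16.08 V.
(Unloaded it would be 16.9 V; the load pulls it down.)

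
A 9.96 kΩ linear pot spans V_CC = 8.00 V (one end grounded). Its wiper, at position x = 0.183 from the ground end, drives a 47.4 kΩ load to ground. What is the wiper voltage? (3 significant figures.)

The pot divides into 8.137 kΩ above the wiper and 1.823 kΩ below.
(x·R_p) ‖ R_L = 1.755 kΩ.
Then V_out = V_CC · 1.755/(8.137 + 1.755) = 1.419 V.

V_out ≈ 1.42 V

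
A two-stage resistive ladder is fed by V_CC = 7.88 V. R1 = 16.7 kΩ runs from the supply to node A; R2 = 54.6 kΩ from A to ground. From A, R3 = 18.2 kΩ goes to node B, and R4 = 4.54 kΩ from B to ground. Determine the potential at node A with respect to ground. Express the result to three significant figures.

V_A ≈ 3.86 V

Node A sees R2 in parallel with the series input of stage 2, R3 + R4 = 22.74 kΩ.
Effective lower resistance at A: R2 ‖ 22.74 = 16.05 kΩ.
V_A = 7.88 × 16.05/(16.7 + 16.05) = 3.862 V.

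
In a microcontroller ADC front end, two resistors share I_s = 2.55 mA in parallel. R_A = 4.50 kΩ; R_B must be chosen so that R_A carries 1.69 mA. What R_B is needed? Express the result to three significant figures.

Two-branch current divider: I_A = I_s · R_B/(R_A + R_B).
1.69/2.55 = R_B/(R_A + R_B) → R_B = R_A · (0.6627)/(1 − 0.6627) = 4.50 × 1.965 = 8.843 kΩ.

R_B ≈ 8.84 kΩ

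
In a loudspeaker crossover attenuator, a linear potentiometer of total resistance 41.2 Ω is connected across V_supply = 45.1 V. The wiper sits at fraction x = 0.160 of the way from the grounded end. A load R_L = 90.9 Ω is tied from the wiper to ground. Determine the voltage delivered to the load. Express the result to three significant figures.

Split the track: R_lower = x·R_p = 6.592 Ω, R_upper = (1−x)·R_p = 34.61 Ω.
Lower segment in parallel with the load: 6.592 ‖ 90.9 = 6.146 Ω.
Then V_out = V_supply · 6.146/(34.61 + 6.146) = 6.802 V.

V_out ≈ 6.80 V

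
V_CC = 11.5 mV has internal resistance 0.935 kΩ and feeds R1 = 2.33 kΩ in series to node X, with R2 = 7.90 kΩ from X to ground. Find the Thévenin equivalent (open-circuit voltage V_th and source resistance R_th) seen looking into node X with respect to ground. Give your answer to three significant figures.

V_th ≈ 8.14 mV, R_th ≈ 2.31 kΩ

R1' = 0.935 + 2.33 = 3.265 kΩ (source resistance + R1).
Open-circuit (no load on X): V_th = V_CC · R2/(R1' + R2) = 11.5 × 7.90/(3.265 + 7.90) = 8.137 mV.
Looking into X with the source shorted: R_th = R1'·R2/(R1'+R2) = 3.265 × 7.90/11.17 = 2.310 kΩ.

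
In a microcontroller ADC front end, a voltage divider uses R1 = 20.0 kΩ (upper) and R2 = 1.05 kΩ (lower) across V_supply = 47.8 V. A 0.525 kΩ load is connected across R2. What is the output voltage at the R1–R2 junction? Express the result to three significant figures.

R2 ‖ R_L = (1.05 × 0.525)/(1.05 + 0.525) = 0.3500 kΩ.
Now apply the divider: V_out = 47.8 × 0.01720 = 0.8221 V.

V_out ≈ 0.822 V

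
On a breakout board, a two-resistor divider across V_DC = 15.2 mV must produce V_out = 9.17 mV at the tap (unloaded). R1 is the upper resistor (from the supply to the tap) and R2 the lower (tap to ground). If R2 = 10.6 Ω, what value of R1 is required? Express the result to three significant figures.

V_out/V_DC = R2/(R1+R2) = 0.6033.
Rearranging, R1 = R2·(1−k)/k = 10.6 × 0.6576 = 6.970 Ω.

R1 ≈ 6.97 Ω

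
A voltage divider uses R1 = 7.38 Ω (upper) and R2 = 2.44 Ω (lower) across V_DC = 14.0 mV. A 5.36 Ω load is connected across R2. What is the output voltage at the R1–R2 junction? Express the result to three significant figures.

The load sits in parallel with R2, giving an effective lower resistance R2' = R2·R_L/(R2+R_L) = 1.677 Ω.
Then V_out = V_DC · R2'/(R1 + R2') = 14.0 × 1.677/9.057 = 2.592 mV.

V_out ≈ 2.59 mV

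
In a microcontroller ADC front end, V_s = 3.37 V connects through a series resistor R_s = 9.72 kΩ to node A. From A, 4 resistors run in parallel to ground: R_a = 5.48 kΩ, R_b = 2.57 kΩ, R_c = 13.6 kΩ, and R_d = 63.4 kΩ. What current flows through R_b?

Equivalent of the parallel group: R_p = 1.513 kΩ.
V_A by voltage divider: V_A = 3.37 × 1.513/(9.72 + 1.513) = 0.4539 V.
Branch current I = V_A/R_b = 0.4539/2.57 = 0.1766 mA.
(Check via current divider: I_total = 0.3000 mA; share G_k/ΣG = 0.5888 → same result.)

I ≈ 0.177 mA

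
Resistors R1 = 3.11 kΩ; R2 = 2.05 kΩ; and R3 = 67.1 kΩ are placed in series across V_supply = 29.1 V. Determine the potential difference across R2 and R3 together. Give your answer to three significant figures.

Total series resistance ΣR = 3.11 + 2.05 + 67.1 = 72.26 kΩ.
R_{R2..R3} = 2.05 + 67.1 = 69.15 kΩ.
V = V_supply · R/ΣR = 29.1 × 0.9570 = 27.85 V.

V ≈ 27.8 V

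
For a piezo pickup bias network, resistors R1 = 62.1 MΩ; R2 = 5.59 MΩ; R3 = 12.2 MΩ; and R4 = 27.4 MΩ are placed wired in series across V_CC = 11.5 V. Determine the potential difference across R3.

V ≈ 1.31 V

Total series resistance ΣR = 62.1 + 5.59 + 12.2 + 27.4 = 107.3 MΩ.
Voltage divider: V = V_CC · (12.20 / 107.3) = 11.5 × 0.1137 = 1.308 V.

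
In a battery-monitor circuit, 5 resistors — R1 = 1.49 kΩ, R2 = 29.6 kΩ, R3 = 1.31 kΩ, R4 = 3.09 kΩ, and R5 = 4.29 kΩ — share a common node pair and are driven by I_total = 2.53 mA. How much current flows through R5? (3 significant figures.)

I ≈ 0.291 mA

Conductances: ΣG = 1/1.49 + 1/29.6 + 1/1.31 + 1/3.09 + 1/4.29 = 2.025 (1/kΩ).
By the current-divider rule, I = I_total · G_k/ΣG = 2.53 × 0.1151 = 0.2912 mA.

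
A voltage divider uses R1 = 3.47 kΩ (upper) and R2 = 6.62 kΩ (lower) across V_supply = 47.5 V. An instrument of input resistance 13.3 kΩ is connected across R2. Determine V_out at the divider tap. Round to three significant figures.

The load sits in parallel with R2, giving an effective lower resistance R2' = R2·R_L/(R2+R_L) = 4.420 kΩ.
Then V_out = V_supply · R2'/(R1 + R2') = 47.5 × 4.420/7.890 = 26.61 V.

V_out ≈ 26.6 V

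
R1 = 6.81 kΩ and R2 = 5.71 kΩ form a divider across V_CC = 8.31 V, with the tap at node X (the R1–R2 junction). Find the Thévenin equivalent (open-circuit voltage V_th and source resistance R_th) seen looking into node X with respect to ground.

V_th ≈ 3.79 V, R_th ≈ 3.11 kΩ

Open-circuit (no load on X): V_th = V_CC · R2/(R1 + R2) = 8.31 × 5.71/(6.810 + 5.71) = 3.790 V.
Zeroing V_CC shorts the top of R1 to ground, so R_th = R1 ‖ R2 = 3.106 kΩ.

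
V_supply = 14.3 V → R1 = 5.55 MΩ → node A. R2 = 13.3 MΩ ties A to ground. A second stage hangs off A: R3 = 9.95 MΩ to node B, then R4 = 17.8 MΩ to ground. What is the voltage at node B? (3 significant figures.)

V_B ≈ 5.67 V

The second stage (R3 + R4 = 27.75 MΩ) loads node A in parallel with R2.
Effective lower resistance at A: R2 ‖ 27.75 = 8.991 MΩ.
So V_A = 14.3 × 0.6183 = 8.842 V.
Then the unloaded second divider: V_B = V_A × R4/(R3+R4) = 8.842 × 0.6414 = 5.672 V.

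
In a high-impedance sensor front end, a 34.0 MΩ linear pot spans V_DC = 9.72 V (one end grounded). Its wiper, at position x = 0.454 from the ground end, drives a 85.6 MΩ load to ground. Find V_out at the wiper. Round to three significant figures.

Split the track: R_lower = x·R_p = 15.44 MΩ, R_upper = (1−x)·R_p = 18.56 MΩ.
Lower segment in parallel with the load: 15.44 ‖ 85.6 = 13.08 MΩ.
V_out = 9.72 × 13.08/(18.56 + 13.08) = 4.017 V.

V_out ≈ 4.02 V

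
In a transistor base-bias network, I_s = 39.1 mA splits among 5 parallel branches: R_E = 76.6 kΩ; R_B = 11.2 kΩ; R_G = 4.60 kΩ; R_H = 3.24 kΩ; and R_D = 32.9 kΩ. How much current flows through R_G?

ΣG = 1/76.6 + 1/11.2 + 1/4.60 + 1/3.24 + 1/32.9 = 0.6588.
By the current-divider rule, I = I_s · G_k/ΣG = 39.1 × 0.3300 = 12.90 mA.

I ≈ 12.9 mA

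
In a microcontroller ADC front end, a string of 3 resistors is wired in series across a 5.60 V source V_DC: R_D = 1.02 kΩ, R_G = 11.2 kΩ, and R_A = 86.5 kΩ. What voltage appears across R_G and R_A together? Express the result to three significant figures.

Series total: ΣR = 1.02 + 11.2 + 86.5 = 98.72 kΩ.
R_{R_G..R_A} = 11.2 + 86.5 = 97.70 kΩ.
Voltage divider: V = V_DC · (97.70 / 98.72) = 5.60 × 0.9897 = 5.542 V.

V ≈ 5.54 V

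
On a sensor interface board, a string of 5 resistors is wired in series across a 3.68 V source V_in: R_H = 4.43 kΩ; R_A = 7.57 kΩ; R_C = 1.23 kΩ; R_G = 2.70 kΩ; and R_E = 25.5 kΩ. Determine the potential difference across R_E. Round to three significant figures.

V ≈ 2.27 V

Series total: ΣR = 4.43 + 7.57 + 1.23 + 2.70 + 25.5 = 41.43 kΩ.
V = V_in · R/ΣR = 3.68 × 0.6155 = 2.265 V.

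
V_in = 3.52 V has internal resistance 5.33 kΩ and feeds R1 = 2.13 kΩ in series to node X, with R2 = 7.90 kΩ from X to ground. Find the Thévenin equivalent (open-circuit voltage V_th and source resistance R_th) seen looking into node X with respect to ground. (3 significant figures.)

R1' = 5.33 + 2.13 = 7.460 kΩ (source resistance + R1).
Open-circuit (no load on X): V_th = V_in · R2/(R1' + R2) = 3.52 × 7.90/(7.460 + 7.90) = 1.810 V.
With V_in suppressed (replaced by a short), R_th = R1' ‖ R2 = (7.460 × 7.90)/(7.460 + 7.90) = 3.837 kΩ.

V_th ≈ 1.81 V, R_th ≈ 3.84 kΩ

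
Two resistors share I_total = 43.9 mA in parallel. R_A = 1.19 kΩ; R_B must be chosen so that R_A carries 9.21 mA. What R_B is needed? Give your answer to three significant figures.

The fraction through R_A equals R_B/(R_A+R_B).
9.21/43.9 = R_B/(R_A + R_B) → R_B = R_A · (0.2098)/(1 − 0.2098) = 1.19 × 0.2655 = 0.3159 kΩ.

R_B ≈ 0.316 kΩ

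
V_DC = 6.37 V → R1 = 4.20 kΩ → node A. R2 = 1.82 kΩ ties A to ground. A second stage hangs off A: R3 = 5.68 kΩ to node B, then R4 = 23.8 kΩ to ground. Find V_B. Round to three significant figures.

V_B ≈ 1.49 V

Looking into the second stage from A: R3 + R4 = 29.48 kΩ appears in parallel with R2.
R2 ‖ (R3+R4) = 1.714 kΩ.
First divider: V_A = V_DC · 1.714/(4.20 + 1.714) = 1.846 V.
Then the unloaded second divider: V_B = V_A × R4/(R3+R4) = 1.846 × 0.8073 = 1.491 V.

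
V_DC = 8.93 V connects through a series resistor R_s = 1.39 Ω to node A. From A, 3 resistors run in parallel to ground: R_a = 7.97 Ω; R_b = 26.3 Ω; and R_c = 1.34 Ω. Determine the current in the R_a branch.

Parallel bank: R_p = 1/(1/7.97 + 1/26.3 + 1/1.34) = 1.099 Ω.
V_A = 8.93 × 1.099/2.489 = 3.943 V.
Branch current I = V_A/R_a = 3.943/7.97 = 0.4948 A.
(Equivalently: I_total = 3.588 A, then current-divider fraction G_k/ΣG = 0.1379.)

I ≈ 0.495 A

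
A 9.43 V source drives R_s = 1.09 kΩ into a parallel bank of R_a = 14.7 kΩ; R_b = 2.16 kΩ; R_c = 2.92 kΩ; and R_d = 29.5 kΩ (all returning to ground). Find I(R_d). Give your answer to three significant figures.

I ≈ 0.161 mA

Combine the parallel branches: R_p = (1/14.7 + 1/2.16 + 1/2.92 + 1/29.5)⁻¹ = 1.102 kΩ.
V_A = 9.43 × 1.102/2.192 = 4.741 V.
Branch current I = V_A/R_d = 4.741/29.5 = 0.1607 mA.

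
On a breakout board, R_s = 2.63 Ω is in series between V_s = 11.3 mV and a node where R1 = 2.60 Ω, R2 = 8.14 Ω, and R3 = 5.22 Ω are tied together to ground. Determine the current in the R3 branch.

I ≈ 0.763 mA

Equivalent of the parallel group: R_p = 1.431 Ω.
V_A by voltage divider: V_A = 11.3 × 1.431/(2.63 + 1.431) = 3.981 mV.
Branch current I = V_A/R3 = 3.981/5.22 = 0.7626 mA.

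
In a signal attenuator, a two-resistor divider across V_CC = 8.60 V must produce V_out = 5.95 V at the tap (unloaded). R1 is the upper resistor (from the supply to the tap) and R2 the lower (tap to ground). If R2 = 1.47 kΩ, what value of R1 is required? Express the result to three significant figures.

The divider ratio is R2/(R1+R2) = 5.95/8.60 = 0.6919.
So R1 = R2 · (V_CC/V_out − 1) = 1.47 × (8.60/5.95 − 1) = 1.47 × 0.4454 = 0.6547 kΩ.

R1 ≈ 0.655 kΩ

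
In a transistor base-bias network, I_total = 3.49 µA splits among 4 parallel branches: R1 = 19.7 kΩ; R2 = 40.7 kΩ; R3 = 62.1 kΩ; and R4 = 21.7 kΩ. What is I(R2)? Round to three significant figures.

ΣG = 1/19.7 + 1/40.7 + 1/62.1 + 1/21.7 = 0.1375.
R2 takes the fraction G_k/ΣG = 0.02457/0.1375 = 0.1787, so I = 3.49 × 0.1787 = 0.6236 µA.

I ≈ 0.624 µA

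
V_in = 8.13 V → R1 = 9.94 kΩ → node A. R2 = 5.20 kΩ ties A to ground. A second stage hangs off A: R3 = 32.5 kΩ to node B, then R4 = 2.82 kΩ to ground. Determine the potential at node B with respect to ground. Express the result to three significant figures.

V_B ≈ 0.203 V

The second stage (R3 + R4 = 35.32 kΩ) loads node A in parallel with R2.
Effective lower resistance at A: R2 ‖ 35.32 = 4.533 kΩ.
First divider: V_A = V_in · 4.533/(9.94 + 4.533) = 2.546 V.
Then the unloaded second divider: V_B = V_A × R4/(R3+R4) = 2.546 × 0.07984 = 0.2033 V.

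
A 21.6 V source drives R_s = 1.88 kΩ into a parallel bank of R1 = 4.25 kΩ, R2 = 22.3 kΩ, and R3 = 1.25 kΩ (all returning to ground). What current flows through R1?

Equivalent of the parallel group: R_p = 0.9258 kΩ.
V_A by voltage divider: V_A = 21.6 × 0.9258/(1.88 + 0.9258) = 7.127 V.
Branch current I = V_A/R1 = 7.127/4.25 = 1.677 mA.

I ≈ 1.68 mA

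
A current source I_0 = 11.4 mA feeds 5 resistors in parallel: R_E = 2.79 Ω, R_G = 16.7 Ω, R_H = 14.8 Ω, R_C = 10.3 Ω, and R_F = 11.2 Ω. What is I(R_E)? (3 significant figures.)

Conductances: ΣG = 1/2.79 + 1/16.7 + 1/14.8 + 1/10.3 + 1/11.2 = 0.6722 (1/Ω).
Current divider: I(R_E) = I_0 · G_k/ΣG = 11.4 × (0.3584/0.6722) = 11.4 × 0.5332 = 6.078 mA.

I ≈ 6.08 mA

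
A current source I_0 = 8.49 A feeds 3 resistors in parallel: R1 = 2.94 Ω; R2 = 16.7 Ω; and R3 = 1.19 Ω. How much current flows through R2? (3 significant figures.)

ΣG = 1/2.94 + 1/16.7 + 1/1.19 = 1.240.
R2 takes the fraction G_k/ΣG = 0.05988/1.240 = 0.04828, so I = 8.49 × 0.04828 = 0.4099 A.

I ≈ 0.410 A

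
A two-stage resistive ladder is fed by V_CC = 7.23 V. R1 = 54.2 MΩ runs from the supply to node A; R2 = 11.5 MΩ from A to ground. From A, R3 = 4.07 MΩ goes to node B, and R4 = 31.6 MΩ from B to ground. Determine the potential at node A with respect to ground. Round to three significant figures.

The second stage (R3 + R4 = 35.67 MΩ) loads node A in parallel with R2.
Effective lower resistance at A: R2 ‖ 35.67 = 8.696 MΩ.
So V_A = 7.23 × 0.1383 = 0.9997 V.

V_A ≈ 1.00 V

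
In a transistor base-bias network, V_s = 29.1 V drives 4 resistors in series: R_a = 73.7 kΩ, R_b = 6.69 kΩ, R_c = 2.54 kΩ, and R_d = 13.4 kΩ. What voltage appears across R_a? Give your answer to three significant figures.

ΣR = 73.7 + 6.69 + 2.54 + 13.4 = 96.33 kΩ.
V = V_s · R/ΣR = 29.1 × 0.7651 = 22.26 V.

V ≈ 22.3 V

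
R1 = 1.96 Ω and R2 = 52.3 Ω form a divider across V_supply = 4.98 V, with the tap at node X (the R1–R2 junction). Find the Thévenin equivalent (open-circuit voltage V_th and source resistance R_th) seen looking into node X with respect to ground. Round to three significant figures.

V_th ≈ 4.80 V, R_th ≈ 1.89 Ω

Open-circuit (no load on X): V_th = V_supply · R2/(R1 + R2) = 4.98 × 52.3/(1.960 + 52.3) = 4.800 V.
With V_supply suppressed (replaced by a short), R_th = R1 ‖ R2 = (1.960 × 52.3)/(1.960 + 52.3) = 1.889 Ω.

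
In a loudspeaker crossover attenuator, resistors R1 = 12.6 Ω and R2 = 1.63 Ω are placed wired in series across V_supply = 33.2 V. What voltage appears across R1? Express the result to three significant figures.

V ≈ 29.4 V

Total series resistance ΣR = 12.6 + 1.63 = 14.23 Ω.
Voltage divider: V = V_supply · (12.60 / 14.23) = 33.2 × 0.8855 = 29.40 V.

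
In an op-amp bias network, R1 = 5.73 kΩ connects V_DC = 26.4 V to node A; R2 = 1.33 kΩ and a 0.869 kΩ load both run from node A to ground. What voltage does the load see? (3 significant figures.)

V_out ≈ 2.22 V

R2 ‖ R_L = (1.33 × 0.869)/(1.33 + 0.869) = 0.5256 kΩ.
Voltage divider with the loaded lower leg: V_out = 26.4 × 0.5256/(5.73 + 0.5256) = 26.4 × 0.08402 = 2.218 V.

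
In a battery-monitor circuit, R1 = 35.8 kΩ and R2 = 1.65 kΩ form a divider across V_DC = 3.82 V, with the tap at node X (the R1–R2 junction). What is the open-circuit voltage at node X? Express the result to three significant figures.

V_th ≈ 0.168 V

Open-circuit (no load on X): V_th = V_DC · R2/(R1 + R2) = 3.82 × 1.65/(35.80 + 1.65) = 0.1683 V.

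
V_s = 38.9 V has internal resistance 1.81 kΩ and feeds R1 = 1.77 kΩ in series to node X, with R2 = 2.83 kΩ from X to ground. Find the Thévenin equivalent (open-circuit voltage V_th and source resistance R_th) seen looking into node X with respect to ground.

R1' = 1.81 + 1.77 = 3.580 kΩ (source resistance + R1).
With X open, the divider is unloaded: V_th = 38.9 × 2.83/6.410 = 17.17 V.
Looking into X with the source shorted: R_th = R1'·R2/(R1'+R2) = 3.580 × 2.83/6.410 = 1.581 kΩ.

V_th ≈ 17.2 V, R_th ≈ 1.58 kΩ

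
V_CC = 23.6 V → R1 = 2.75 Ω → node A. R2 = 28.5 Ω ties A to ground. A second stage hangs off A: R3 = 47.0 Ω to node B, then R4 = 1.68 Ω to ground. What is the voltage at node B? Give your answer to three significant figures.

Node A sees R2 in parallel with the series input of stage 2, R3 + R4 = 48.68 Ω.
Effective lower resistance at A: R2 ‖ 48.68 = 17.98 Ω.
First divider: V_A = V_CC · 17.98/(2.75 + 17.98) = 20.47 V.
V_B = V_A × 0.03451 = 0.7064 V.

V_B ≈ 0.706 V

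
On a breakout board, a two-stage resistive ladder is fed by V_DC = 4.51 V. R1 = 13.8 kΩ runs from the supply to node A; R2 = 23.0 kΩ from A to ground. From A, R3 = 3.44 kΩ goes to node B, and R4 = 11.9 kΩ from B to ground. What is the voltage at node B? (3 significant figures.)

V_B ≈ 1.40 V

The second stage (R3 + R4 = 15.34 kΩ) loads node A in parallel with R2.
Effective lower resistance at A: R2 ‖ 15.34 = 9.202 kΩ.
So V_A = 4.51 × 0.4001 = 1.804 V.
Stage 2 is unloaded, so V_B = V_A · R4/(R3+R4) = 1.804 × 11.9/15.34 = 1.400 V.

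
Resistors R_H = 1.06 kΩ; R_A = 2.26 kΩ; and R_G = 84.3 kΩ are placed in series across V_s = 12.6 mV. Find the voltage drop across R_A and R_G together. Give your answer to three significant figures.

Series total: ΣR = 1.06 + 2.26 + 84.3 = 87.62 kΩ.
R_{R_A..R_G} = 2.26 + 84.3 = 86.56 kΩ.
V = V_s · R/ΣR = 12.6 × 0.9879 = 12.45 mV.

V ≈ 12.4 mV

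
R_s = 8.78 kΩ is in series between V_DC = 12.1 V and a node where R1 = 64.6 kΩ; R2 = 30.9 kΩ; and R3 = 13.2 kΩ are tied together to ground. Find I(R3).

I ≈ 0.440 mA

Combine the parallel branches: R_p = (1/64.6 + 1/30.9 + 1/13.2)⁻¹ = 8.091 kΩ.
Node voltage V_A = V_DC · R_p/(R_s + R_p) = 12.1 × 0.4796 = 5.803 V.
I(R3) = V_A / R3 = 5.803/13.2 = 0.4396 mA.
(Equivalently: I_total = 0.7172 mA, then current-divider fraction G_k/ΣG = 0.6129.)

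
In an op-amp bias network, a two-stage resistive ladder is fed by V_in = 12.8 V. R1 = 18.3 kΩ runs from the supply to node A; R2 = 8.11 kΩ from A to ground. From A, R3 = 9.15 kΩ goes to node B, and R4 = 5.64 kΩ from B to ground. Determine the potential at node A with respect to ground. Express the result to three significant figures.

V_A ≈ 2.85 V

Node A sees R2 in parallel with the series input of stage 2, R3 + R4 = 14.79 kΩ.
R2 ‖ (R3+R4) = 5.238 kΩ.
So V_A = 12.8 × 0.2225 = 2.848 V.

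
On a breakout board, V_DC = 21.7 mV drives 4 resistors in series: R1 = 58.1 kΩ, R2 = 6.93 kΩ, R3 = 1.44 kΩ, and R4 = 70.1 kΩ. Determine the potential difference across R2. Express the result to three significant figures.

Series total: ΣR = 58.1 + 6.93 + 1.44 + 70.1 = 136.6 kΩ.
V = V_DC · R/ΣR = 21.7 × 0.05074 = 1.101 mV.

V ≈ 1.10 mV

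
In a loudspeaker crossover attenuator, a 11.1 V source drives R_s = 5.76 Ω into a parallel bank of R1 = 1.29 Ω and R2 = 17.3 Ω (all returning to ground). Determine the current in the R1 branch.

Parallel bank: R_p = 1/(1/1.29 + 1/17.3) = 1.200 Ω.
V_A = 11.1 × 1.200/6.960 = 1.914 V.
Branch current I = V_A/R1 = 1.914/1.29 = 1.484 A.

I ≈ 1.48 A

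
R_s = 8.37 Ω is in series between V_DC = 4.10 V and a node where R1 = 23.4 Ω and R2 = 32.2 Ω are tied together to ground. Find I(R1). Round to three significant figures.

I ≈ 0.108 A

Equivalent of the parallel group: R_p = 13.55 Ω.
Node voltage V_A = V_DC · R_p/(R_s + R_p) = 4.10 × 0.6182 = 2.535 V.
I(R1) = V_A / R1 = 2.535/23.4 = 0.1083 A.
(Equivalently: I_total = 0.1870 A, then current-divider fraction G_k/ΣG = 0.5791.)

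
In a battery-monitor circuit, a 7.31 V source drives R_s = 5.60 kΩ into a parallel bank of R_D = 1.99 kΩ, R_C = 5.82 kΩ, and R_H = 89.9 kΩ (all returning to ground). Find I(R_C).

I ≈ 0.260 mA

Equivalent of the parallel group: R_p = 1.459 kΩ.
V_A = 7.31 × 1.459/7.059 = 1.511 V.
Branch current I = V_A/R_C = 1.511/5.82 = 0.2596 mA.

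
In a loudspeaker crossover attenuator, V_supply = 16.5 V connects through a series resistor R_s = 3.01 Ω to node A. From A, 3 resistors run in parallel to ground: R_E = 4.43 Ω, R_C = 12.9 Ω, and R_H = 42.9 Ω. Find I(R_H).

I ≈ 0.194 A

Parallel bank: R_p = 1/(1/4.43 + 1/12.9 + 1/42.9) = 3.062 Ω.
V_A = 16.5 × 3.062/6.072 = 8.321 V.
I(R_H) = V_A / R_H = 8.321/42.9 = 0.1940 A.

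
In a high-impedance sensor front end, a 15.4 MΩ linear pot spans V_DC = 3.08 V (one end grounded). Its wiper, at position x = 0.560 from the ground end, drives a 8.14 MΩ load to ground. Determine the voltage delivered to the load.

V_out ≈ 1.18 V

Lower segment x·R_p = 8.624 MΩ; upper segment (1−x)·R_p = 6.776 MΩ.
Lower segment in parallel with the load: 8.624 ‖ 8.14 = 4.188 MΩ.
V_out = 3.08 × 4.188/(6.776 + 4.188) = 1.176 V.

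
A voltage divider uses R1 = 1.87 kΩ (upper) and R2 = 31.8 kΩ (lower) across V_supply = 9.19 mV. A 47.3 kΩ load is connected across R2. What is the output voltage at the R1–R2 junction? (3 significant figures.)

The load sits in parallel with R2, giving an effective lower resistance R2' = R2·R_L/(R2+R_L) = 19.02 kΩ.
Voltage divider with the loaded lower leg: V_out = 9.19 × 19.02/(1.87 + 19.02) = 9.19 × 0.9105 = 8.367 mV.

V_out ≈ 8.37 mV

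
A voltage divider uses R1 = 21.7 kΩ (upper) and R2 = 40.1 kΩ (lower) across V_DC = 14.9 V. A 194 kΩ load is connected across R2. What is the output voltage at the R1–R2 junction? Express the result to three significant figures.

V_out ≈ 9.01 V

R2 ‖ R_L = (40.1 × 194)/(40.1 + 194) = 33.23 kΩ.
Now apply the divider: V_out = 14.9 × 0.6050 = 9.014 V.
(Unloaded it would be 9.67 V; the load pulls it down.)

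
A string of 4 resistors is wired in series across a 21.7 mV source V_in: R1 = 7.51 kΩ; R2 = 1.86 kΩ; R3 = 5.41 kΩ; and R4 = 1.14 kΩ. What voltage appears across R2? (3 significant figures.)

V ≈ 2.54 mV

Series total: ΣR = 7.51 + 1.86 + 5.41 + 1.14 = 15.92 kΩ.
Voltage divider: V = V_in · (1.860 / 15.92) = 21.7 × 0.1168 = 2.535 mV.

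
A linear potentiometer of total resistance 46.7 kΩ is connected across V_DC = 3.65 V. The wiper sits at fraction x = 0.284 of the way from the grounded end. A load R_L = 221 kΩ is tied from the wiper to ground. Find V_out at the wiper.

Split the track: R_lower = x·R_p = 13.26 kΩ, R_upper = (1−x)·R_p = 33.44 kΩ.
(x·R_p) ‖ R_L = 12.51 kΩ.
Then V_out = V_DC · 12.51/(33.44 + 12.51) = 0.9939 V.

V_out ≈ 0.994 V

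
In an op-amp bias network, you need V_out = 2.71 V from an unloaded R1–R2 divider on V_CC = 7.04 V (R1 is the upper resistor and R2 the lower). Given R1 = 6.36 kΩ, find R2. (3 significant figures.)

R2 ≈ 3.98 kΩ

The divider ratio is R2/(R1+R2) = 2.71/7.04 = 0.3849.
R2 = R1 · 0.3849/(1 − 0.3849) = 3.981 kΩ.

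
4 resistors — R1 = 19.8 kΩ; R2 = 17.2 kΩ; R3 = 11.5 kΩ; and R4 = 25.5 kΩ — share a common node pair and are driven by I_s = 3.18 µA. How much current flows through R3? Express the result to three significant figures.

Total conductance ΣG = 1/19.8 + 1/17.2 + 1/11.5 + 1/25.5 = 0.2348 (units of 1/kΩ).
Current divider: I(R3) = I_s · G_k/ΣG = 3.18 × (0.08696/0.2348) = 3.18 × 0.3703 = 1.178 µA.

I ≈ 1.18 µA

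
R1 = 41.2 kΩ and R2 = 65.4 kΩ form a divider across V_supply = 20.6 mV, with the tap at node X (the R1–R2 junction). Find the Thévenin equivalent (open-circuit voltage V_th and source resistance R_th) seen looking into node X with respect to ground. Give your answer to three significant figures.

Open-circuit (no load on X): V_th = V_supply · R2/(R1 + R2) = 20.6 × 65.4/(41.20 + 65.4) = 12.64 mV.
With V_supply suppressed (replaced by a short), R_th = R1 ‖ R2 = (41.20 × 65.4)/(41.20 + 65.4) = 25.28 kΩ.

V_th ≈ 12.6 mV, R_th ≈ 25.3 kΩ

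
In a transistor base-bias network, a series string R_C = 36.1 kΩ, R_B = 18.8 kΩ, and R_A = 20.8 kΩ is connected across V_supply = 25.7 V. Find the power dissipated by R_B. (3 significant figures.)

ΣR = 75.70 kΩ → I = 25.7/75.70 = 0.3395 mA.
V(R_B) = I·R = 6.383 V; P = V·I = 6.383 × 0.3395 = 2.167 mW.

P ≈ 2.17 mW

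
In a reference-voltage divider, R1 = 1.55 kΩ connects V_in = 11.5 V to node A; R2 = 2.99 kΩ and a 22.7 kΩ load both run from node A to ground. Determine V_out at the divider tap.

V_out ≈ 7.25 V

The load sits in parallel with R2, giving an effective lower resistance R2' = R2·R_L/(R2+R_L) = 2.642 kΩ.
Voltage divider with the loaded lower leg: V_out = 11.5 × 2.642/(1.55 + 2.642) = 11.5 × 0.6302 = 7.248 V.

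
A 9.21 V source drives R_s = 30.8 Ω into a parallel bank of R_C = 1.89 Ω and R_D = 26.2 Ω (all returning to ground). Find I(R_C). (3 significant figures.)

Combine the parallel branches: R_p = (1/1.89 + 1/26.2)⁻¹ = 1.763 Ω.
V_A = 9.21 × 1.763/32.56 = 0.4986 V.
I(R_C) = V_A / R_C = 0.4986/1.89 = 0.2638 A.
(Equivalently: I_total = 0.2828 A, then current-divider fraction G_k/ΣG = 0.9327.)

I ≈ 0.264 A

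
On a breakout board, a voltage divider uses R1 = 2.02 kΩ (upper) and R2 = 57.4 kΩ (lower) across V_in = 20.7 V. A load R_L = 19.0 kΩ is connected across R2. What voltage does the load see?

V_out ≈ 18.1 V

R2 ‖ R_L = (57.4 × 19.0)/(57.4 + 19.0) = 14.27 kΩ.
Voltage divider with the loaded lower leg: V_out = 20.7 × 14.27/(2.02 + 14.27) = 20.7 × 0.8760 = 18.13 V.
(Unloaded it would be 20.0 V; the load pulls it down.)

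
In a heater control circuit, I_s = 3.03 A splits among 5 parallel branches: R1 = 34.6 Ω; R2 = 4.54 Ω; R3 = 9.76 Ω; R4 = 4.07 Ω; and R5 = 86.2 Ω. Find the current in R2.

I ≈ 1.10 A

Conductances: ΣG = 1/34.6 + 1/4.54 + 1/9.76 + 1/4.07 + 1/86.2 = 0.6089 (1/Ω).
Current divider: I(R2) = I_s · G_k/ΣG = 3.03 × (0.2203/0.6089) = 3.03 × 0.3617 = 1.096 A.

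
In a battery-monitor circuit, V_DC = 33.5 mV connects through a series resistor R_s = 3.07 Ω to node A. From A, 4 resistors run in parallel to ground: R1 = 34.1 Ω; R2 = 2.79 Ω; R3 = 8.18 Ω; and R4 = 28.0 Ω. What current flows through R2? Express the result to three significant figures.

I ≈ 4.49 mA

Equivalent of the parallel group: R_p = 1.832 Ω.
V_A = 33.5 × 1.832/4.902 = 12.52 mV.
Branch current I = V_A/R2 = 12.52/2.79 = 4.488 mA.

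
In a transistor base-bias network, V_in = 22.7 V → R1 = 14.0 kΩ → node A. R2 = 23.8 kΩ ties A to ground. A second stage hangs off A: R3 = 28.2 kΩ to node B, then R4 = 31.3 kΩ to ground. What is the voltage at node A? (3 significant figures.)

Node A sees R2 in parallel with the series input of stage 2, R3 + R4 = 59.50 kΩ.
R2 ‖ (R3+R4) = 17.00 kΩ.
First divider: V_A = V_in · 17.00/(14.0 + 17.00) = 12.45 V.

V_A ≈ 12.4 V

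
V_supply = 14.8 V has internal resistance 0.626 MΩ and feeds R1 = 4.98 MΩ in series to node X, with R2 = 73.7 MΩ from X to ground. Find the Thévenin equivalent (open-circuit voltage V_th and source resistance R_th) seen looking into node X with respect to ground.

V_th ≈ 13.8 V, R_th ≈ 5.21 MΩ

R1' = 0.626 + 4.98 = 5.606 MΩ (source resistance + R1).
Open-circuit (no load on X): V_th = V_supply · R2/(R1' + R2) = 14.8 × 73.7/(5.606 + 73.7) = 13.75 V.
With V_supply suppressed (replaced by a short), R_th = R1' ‖ R2 = (5.606 × 73.7)/(5.606 + 73.7) = 5.210 MΩ.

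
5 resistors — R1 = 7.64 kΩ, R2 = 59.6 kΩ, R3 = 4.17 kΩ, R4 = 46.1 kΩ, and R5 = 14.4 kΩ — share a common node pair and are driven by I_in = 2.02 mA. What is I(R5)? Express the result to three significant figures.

ΣG = 1/7.64 + 1/59.6 + 1/4.17 + 1/46.1 + 1/14.4 = 0.4786.
Current divider: I(R5) = I_in · G_k/ΣG = 2.02 × (0.06944/0.4786) = 2.02 × 0.1451 = 0.2931 mA.

I ≈ 0.293 mA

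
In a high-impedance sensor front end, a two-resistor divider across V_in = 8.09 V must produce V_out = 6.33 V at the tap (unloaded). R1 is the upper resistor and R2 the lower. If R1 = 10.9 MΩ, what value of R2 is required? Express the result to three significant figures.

Required fraction k = V_out/V_in = 0.7824.
Rearranging, R2 = R1·k/(1−k) = 10.9 × 3.597 = 39.20 MΩ.

R2 ≈ 39.2 MΩ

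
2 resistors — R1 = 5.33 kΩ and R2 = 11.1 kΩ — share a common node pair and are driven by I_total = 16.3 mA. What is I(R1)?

I ≈ 11.0 mA

For two parallel branches, I_k = I_total · (other R)/(sum of R).
I(R1) = 16.3 × 11.1/(5.33 + 11.1) = 16.3 × 0.6756 = 11.01 mA.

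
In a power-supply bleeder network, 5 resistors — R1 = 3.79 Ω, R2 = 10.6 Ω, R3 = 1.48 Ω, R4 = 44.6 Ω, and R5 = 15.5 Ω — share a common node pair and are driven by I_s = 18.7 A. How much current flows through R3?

Total conductance ΣG = 1/3.79 + 1/10.6 + 1/1.48 + 1/44.6 + 1/15.5 = 1.121 (units of 1/Ω).
R3 takes the fraction G_k/ΣG = 0.6757/1.121 = 0.6028, so I = 18.7 × 0.6028 = 11.27 A.

I ≈ 11.3 A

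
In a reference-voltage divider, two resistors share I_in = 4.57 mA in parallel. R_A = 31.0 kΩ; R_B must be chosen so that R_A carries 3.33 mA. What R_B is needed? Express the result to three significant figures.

R_B ≈ 83.2 kΩ

The fraction through R_A equals R_B/(R_A+R_B).
With f = 0.7287, R_B = R_A · f/(1−f) = 31.0 × 2.685 = 83.25 kΩ.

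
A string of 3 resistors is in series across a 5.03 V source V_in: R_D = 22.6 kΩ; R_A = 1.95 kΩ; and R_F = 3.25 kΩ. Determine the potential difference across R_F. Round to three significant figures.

ΣR = 22.6 + 1.95 + 3.25 = 27.80 kΩ.
Voltage divider: V = V_in · (3.250 / 27.80) = 5.03 × 0.1169 = 0.5880 V.

V ≈ 0.588 V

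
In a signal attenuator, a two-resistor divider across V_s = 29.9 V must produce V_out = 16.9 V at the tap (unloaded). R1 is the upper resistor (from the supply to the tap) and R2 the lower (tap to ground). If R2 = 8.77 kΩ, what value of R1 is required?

V_out/V_s = R2/(R1+R2) = 0.5652.
So R1 = R2 · (V_s/V_out − 1) = 8.77 × (29.9/16.9 − 1) = 8.77 × 0.7692 = 6.746 kΩ.

R1 ≈ 6.75 kΩ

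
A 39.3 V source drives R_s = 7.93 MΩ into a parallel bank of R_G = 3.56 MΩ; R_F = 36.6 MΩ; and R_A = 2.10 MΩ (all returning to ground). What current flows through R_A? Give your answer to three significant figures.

I ≈ 2.59 µA

Equivalent of the parallel group: R_p = 1.275 MΩ.
V_A by voltage divider: V_A = 39.3 × 1.275/(7.93 + 1.275) = 5.443 V.
I(R_A) = V_A / R_A = 5.443/2.10 = 2.592 µA.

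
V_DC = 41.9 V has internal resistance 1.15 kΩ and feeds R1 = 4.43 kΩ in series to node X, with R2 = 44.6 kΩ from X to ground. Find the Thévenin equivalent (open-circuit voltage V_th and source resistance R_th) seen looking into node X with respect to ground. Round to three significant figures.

R1' = 1.15 + 4.43 = 5.580 kΩ (source resistance + R1).
Open-circuit (no load on X): V_th = V_DC · R2/(R1' + R2) = 41.9 × 44.6/(5.580 + 44.6) = 37.24 V.
Zeroing V_DC shorts the top of R1' to ground, so R_th = R1' ‖ R2 = 4.960 kΩ.

V_th ≈ 37.2 V, R_th ≈ 4.96 kΩ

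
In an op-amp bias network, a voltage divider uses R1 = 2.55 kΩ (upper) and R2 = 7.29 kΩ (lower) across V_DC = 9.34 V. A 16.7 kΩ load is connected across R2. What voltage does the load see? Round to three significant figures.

The load sits in parallel with R2, giving an effective lower resistance R2' = R2·R_L/(R2+R_L) = 5.075 kΩ.
Voltage divider with the loaded lower leg: V_out = 9.34 × 5.075/(2.55 + 5.075) = 9.34 × 0.6656 = 6.216 V.
(Unloaded it would be 6.92 V; the load pulls it down.)

V_out ≈ 6.22 V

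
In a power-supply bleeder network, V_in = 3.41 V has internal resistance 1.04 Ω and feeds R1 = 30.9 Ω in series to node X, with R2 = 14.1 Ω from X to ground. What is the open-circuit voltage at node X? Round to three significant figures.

V_th ≈ 1.04 V

R1' = 1.04 + 30.9 = 31.94 Ω (source resistance + R1).
With X open, the divider is unloaded: V_th = 3.41 × 14.1/46.04 = 1.044 V.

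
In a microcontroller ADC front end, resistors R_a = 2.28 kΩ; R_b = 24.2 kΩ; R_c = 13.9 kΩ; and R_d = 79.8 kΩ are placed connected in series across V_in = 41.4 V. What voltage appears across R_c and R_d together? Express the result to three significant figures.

V ≈ 32.3 V

ΣR = 2.28 + 24.2 + 13.9 + 79.8 = 120.2 kΩ.
R_{R_c..R_d} = 13.9 + 79.8 = 93.70 kΩ.
By the voltage-divider rule, V = 41.4 × 93.70/120.2 = 32.28 V.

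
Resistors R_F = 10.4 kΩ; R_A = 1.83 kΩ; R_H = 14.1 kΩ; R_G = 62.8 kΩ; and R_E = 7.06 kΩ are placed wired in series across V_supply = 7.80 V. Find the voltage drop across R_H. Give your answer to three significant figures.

V ≈ 1.14 V

Series total: ΣR = 10.4 + 1.83 + 14.1 + 62.8 + 7.06 = 96.19 kΩ.
By the voltage-divider rule, V = 7.80 × 14.10/96.19 = 1.143 V.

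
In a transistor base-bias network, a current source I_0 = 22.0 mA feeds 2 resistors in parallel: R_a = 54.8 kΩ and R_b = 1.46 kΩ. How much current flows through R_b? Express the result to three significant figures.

I ≈ 21.4 mA

With just two branches, the current splits inversely with resistance.
So I = 22.0 × 54.8/56.26 = 21.43 mA.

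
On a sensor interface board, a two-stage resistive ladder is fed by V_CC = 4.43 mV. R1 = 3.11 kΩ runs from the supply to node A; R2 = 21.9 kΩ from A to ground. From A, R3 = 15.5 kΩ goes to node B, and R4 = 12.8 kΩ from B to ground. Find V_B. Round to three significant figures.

Looking into the second stage from A: R3 + R4 = 28.30 kΩ appears in parallel with R2.
R2 ‖ (R3+R4) = 12.35 kΩ.
First divider: V_A = V_CC · 12.35/(3.11 + 12.35) = 3.539 mV.
V_B = V_A × 0.4523 = 1.601 mV.

V_B ≈ 1.60 mV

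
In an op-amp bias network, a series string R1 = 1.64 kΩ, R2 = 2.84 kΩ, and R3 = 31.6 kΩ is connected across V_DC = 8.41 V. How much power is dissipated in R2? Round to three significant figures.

P ≈ 0.154 mW

The common current is I = 8.41/36.08 = 0.2331 mA.
P = I²R = 0.05433 × 2.84 = 0.1543 mW.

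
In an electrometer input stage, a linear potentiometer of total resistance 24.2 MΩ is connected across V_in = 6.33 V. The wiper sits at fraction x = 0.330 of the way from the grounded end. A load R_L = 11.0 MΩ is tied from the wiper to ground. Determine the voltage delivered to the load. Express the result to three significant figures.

Split the track: R_lower = x·R_p = 7.986 MΩ, R_upper = (1−x)·R_p = 16.21 MΩ.
R_L loads the lower segment: effective lower R = 4.627 MΩ.
Then V_out = V_in · 4.627/(16.21 + 4.627) = 1.405 V.
(Unloaded: V_out = x·V_in = 2.09 V.)

V_out ≈ 1.41 V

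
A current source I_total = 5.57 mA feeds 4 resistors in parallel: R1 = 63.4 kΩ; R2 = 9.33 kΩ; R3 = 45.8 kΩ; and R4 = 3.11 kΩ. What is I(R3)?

ΣG = 1/63.4 + 1/9.33 + 1/45.8 + 1/3.11 = 0.4663.
Current divider: I(R3) = I_total · G_k/ΣG = 5.57 × (0.02183/0.4663) = 5.57 × 0.04682 = 0.2608 mA.

I ≈ 0.261 mA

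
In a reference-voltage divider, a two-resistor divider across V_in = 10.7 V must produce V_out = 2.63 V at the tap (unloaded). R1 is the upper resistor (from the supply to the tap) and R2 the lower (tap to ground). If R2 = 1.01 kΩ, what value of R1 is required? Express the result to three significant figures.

R1 ≈ 3.10 kΩ

V_out/V_in = R2/(R1+R2) = 0.2458.
Rearranging, R1 = R2·(1−k)/k = 1.01 × 3.068 = 3.099 kΩ.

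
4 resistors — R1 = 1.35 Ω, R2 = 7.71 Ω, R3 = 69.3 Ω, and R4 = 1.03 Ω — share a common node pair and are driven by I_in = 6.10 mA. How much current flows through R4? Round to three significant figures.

I ≈ 3.19 mA

Conductances: ΣG = 1/1.35 + 1/7.71 + 1/69.3 + 1/1.03 = 1.856 (1/Ω).
R4 takes the fraction G_k/ΣG = 0.9709/1.856 = 0.5232, so I = 6.10 × 0.5232 = 3.191 mA.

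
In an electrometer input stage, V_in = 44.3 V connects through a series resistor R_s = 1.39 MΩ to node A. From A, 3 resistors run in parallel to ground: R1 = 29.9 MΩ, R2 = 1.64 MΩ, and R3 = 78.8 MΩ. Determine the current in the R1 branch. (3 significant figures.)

I ≈ 0.775 µA

Combine the parallel branches: R_p = (1/29.9 + 1/1.64 + 1/78.8)⁻¹ = 1.525 MΩ.
Node voltage V_A = V_in · R_p/(R_s + R_p) = 44.3 × 0.5231 = 23.17 V.
I(R1) = V_A / R1 = 23.17/29.9 = 0.7750 µA.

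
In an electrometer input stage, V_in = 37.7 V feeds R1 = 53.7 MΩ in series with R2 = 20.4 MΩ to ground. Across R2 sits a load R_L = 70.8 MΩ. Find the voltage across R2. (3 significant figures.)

R2 ‖ R_L = (20.4 × 70.8)/(20.4 + 70.8) = 15.84 MΩ.
Now apply the divider: V_out = 37.7 × 0.2277 = 8.586 V.

V_out ≈ 8.59 V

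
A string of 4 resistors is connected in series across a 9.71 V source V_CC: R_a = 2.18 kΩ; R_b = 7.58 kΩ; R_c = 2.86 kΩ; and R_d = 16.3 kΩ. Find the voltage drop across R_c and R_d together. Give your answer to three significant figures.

ΣR = 2.18 + 7.58 + 2.86 + 16.3 = 28.92 kΩ.
R_{R_c..R_d} = 2.86 + 16.3 = 19.16 kΩ.
Voltage divider: V = V_CC · (19.16 / 28.92) = 9.71 × 0.6625 = 6.433 V.

V ≈ 6.43 V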